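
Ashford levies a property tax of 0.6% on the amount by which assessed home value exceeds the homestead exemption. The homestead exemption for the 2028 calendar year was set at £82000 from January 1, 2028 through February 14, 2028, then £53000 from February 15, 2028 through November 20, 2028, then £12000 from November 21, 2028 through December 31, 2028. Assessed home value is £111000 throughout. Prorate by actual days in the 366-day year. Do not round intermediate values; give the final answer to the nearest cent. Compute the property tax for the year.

January 1 – February 14, 2028: 45 days, exemption £82000 → (£111000 − £82000) × 0.6% × 45/366 = £21.3934
February 15 – November 20, 2028: 280 days, exemption £53000 → (£111000 − £53000) × 0.6% × 280/366 = £266.2295
November 21 – December 31, 2028: 41 days, exemption £12000 → (£111000 − £12000) × 0.6% × 41/366 = £66.5410
Total = £354.1639

£354.16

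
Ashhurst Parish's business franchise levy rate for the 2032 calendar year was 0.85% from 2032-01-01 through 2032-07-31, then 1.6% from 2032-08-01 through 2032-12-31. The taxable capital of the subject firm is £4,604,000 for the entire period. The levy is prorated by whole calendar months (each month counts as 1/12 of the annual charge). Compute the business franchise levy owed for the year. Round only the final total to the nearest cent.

£53,521.50

2032-01-01 to 2032-07-31: 7 months at 0.85% → £4,604,000 × 0.85% × 7/12 = £22,828.1667
2032-08-01 to 2032-12-31: 5 months at 1.6% → £4,604,000 × 1.6% × 5/12 = £30,693.3333
Total = £53,521.5000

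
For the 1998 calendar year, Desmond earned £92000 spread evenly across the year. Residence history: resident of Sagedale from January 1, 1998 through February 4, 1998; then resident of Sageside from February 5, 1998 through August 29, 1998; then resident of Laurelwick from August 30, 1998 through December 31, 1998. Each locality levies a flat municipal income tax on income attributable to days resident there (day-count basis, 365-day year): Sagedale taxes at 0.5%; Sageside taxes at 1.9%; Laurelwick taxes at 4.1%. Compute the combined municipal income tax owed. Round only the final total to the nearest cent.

£2312.10

Sagedale, January 1 – February 4, 1998: 35 days → £92000 × 0.5% × 35/365 = £44.1096
Sageside, February 5 – August 29, 1998: 206 days → £92000 × 1.9% × 206/365 = £986.5425
Laurelwick, August 30 – December 31, 1998: 124 days → £92000 × 4.1% × 124/365 = £1281.4466
Total = £2312.0986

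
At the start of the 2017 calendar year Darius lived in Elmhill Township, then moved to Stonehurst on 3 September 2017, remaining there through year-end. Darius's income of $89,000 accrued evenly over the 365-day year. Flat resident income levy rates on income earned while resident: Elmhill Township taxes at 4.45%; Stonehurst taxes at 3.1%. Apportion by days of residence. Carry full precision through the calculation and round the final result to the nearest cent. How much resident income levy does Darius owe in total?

Elmhill Township, 1 January – 2 September 2017: 245 days → $89,000 × 4.45% × 245/365 = $2,658.4178
Stonehurst, 3 September – 31 December 2017: 120 days → $89,000 × 3.1% × 120/365 = $907.0685
Total = $3,565.4863

$3,565.49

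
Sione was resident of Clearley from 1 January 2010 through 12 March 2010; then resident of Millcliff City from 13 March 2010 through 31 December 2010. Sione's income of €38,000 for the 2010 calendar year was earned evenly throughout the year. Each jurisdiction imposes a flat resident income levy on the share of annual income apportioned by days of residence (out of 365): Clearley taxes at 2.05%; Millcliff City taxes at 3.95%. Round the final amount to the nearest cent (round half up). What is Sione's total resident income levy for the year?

€1,360.56

Clearley, 1 January – 12 March 2010: 71 days → €38,000 × 2.05% × 71/365 = €151.5315
Millcliff City, 13 March – 31 December 2010: 294 days → €38,000 × 3.95% × 294/365 = €1,209.0247
Total = €1,360.5562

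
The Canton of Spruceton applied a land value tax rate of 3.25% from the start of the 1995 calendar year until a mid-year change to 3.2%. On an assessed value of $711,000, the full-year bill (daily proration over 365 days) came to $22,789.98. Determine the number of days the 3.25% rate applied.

Let d = days at the first rate; then 365 − d days at the second rate.
$711,000 × [3.25%·d + 3.2%·(365−d)] / 365 = $22,789.98
Solving gives d = 39, so the new rate took effect on 9 Feb 1995.

39 days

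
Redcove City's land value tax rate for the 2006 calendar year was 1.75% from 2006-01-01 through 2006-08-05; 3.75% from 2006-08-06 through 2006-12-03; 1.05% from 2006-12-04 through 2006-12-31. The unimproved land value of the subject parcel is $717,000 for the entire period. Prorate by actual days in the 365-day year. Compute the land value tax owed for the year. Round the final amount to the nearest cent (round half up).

$16,877.00

2006-01-01 to 2006-08-05: 217 days at 1.75% → $717,000 × 1.75% × 217/365 = $7,459.7466
2006-08-06 to 2006-12-03: 120 days at 3.75% → $717,000 × 3.75% × 120/365 = $8,839.7260
2006-12-04 to 2006-12-31: 28 days at 1.05% → $717,000 × 1.05% × 28/365 = $577.5288
Total = $16,877.0014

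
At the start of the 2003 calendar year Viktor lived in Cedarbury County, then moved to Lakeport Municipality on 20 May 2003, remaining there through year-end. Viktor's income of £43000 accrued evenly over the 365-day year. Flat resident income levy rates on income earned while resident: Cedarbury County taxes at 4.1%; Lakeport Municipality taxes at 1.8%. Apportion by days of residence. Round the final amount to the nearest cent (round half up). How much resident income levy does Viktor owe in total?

Cedarbury County, 1 January – 19 May 2003: 139 days → £43000 × 4.1% × 139/365 = £671.3890
Lakeport Municipality, 20 May – 31 December 2003: 226 days → £43000 × 1.8% × 226/365 = £479.2438
Total = £1150.6329

£1150.63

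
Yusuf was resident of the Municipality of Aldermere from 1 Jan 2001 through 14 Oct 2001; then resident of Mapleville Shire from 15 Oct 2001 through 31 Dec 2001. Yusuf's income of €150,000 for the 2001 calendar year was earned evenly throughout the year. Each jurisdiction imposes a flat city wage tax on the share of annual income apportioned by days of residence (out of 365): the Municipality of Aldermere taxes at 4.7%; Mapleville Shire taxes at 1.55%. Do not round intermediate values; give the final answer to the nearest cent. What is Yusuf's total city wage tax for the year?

The Municipality of Aldermere, 1 Jan – 14 Oct 2001: 287 days → €150,000 × 4.7% × 287/365 = €5,543.4247
Mapleville Shire, 15 Oct – 31 Dec 2001: 78 days → €150,000 × 1.55% × 78/365 = €496.8493
Total = €6,040.2740

€6,040.27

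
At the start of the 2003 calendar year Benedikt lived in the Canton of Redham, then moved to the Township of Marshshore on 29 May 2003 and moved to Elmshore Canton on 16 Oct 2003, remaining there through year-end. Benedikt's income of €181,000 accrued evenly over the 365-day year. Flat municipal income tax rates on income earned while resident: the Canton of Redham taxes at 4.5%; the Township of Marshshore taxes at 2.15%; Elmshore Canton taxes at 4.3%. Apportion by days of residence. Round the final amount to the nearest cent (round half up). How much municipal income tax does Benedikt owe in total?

The Canton of Redham, 1 Jan – 28 May 2003: 148 days → €181,000 × 4.5% × 148/365 = €3,302.6301
The Township of Marshshore, 29 May – 15 Oct 2003: 140 days → €181,000 × 2.15% × 140/365 = €1,492.6301
Elmshore Canton, 16 Oct – 31 Dec 2003: 77 days → €181,000 × 4.3% × 77/365 = €1,641.8932
Total = €6,437.1534

€6,437.15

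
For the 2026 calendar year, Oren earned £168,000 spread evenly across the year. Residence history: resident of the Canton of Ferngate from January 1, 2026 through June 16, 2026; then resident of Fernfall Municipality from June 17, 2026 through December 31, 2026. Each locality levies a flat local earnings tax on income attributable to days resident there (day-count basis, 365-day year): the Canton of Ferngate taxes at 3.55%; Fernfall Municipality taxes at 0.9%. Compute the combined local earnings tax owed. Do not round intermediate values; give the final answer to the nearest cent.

The Canton of Ferngate, January 1 – June 16, 2026: 167 days → £168,000 × 3.55% × 167/365 = £2,728.7342
Fernfall Municipality, June 17 – December 31, 2026: 198 days → £168,000 × 0.9% × 198/365 = £820.2082
Total = £3,548.9425

£3,548.94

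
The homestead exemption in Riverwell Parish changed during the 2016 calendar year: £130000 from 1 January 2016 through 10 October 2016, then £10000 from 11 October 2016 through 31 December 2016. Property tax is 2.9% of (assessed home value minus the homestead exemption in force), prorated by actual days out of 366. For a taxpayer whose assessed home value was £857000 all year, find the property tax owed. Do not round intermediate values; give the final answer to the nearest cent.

1 January – 10 October 2016: 284 days, exemption £130000 → (£857000 − £130000) × 2.9% × 284/366 = £16359.4863
11 October – 31 December 2016: 82 days, exemption £10000 → (£857000 − £10000) × 2.9% × 82/366 = £5503.1858
Total = £21862.6721

£21862.67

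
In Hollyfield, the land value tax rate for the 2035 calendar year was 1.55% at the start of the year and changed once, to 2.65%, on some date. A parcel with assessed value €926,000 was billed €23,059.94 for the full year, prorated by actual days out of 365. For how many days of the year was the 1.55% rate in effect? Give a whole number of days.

Let d = days at the first rate; then 365 − d days at the second rate.
€926,000 × [1.55%·d + 2.65%·(365−d)] / 365 = €23,059.94
Solving gives d = 53, so the new rate took effect on 23 Feb 2035.

53 days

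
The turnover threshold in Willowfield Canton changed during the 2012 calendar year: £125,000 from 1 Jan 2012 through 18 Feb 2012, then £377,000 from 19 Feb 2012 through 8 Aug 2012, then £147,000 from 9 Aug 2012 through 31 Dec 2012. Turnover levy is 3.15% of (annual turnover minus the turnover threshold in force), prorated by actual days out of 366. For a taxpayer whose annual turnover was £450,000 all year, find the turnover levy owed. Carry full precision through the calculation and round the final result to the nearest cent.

1 Jan – 18 Feb 2012: 49 days, exemption £125,000 → (£450,000 − £125,000) × 3.15% × 49/366 = £1,370.5943
19 Feb – 8 Aug 2012: 172 days, exemption £377,000 → (£450,000 − £377,000) × 3.15% × 172/366 = £1,080.6393
9 Aug – 31 Dec 2012: 145 days, exemption £147,000 → (£450,000 − £147,000) × 3.15% × 145/366 = £3,781.2910
Total = £6,232.5246

£6,232.52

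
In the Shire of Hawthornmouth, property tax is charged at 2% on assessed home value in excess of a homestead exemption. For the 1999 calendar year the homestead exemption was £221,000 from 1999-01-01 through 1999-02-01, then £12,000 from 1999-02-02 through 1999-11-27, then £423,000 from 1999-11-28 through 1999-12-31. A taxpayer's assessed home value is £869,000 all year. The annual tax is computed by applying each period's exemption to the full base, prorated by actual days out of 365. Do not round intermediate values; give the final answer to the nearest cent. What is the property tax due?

£16,007.84

1999-01-01 to 1999-02-01: 32 days, exemption £221,000 → (£869,000 − £221,000) × 2% × 32/365 = £1,136.2192
1999-02-02 to 1999-11-27: 299 days, exemption £12,000 → (£869,000 − £12,000) × 2% × 299/365 = £14,040.7123
1999-11-28 to 1999-12-31: 34 days, exemption £423,000 → (£869,000 − £423,000) × 2% × 34/365 = £830.9041
Total = £16,007.8356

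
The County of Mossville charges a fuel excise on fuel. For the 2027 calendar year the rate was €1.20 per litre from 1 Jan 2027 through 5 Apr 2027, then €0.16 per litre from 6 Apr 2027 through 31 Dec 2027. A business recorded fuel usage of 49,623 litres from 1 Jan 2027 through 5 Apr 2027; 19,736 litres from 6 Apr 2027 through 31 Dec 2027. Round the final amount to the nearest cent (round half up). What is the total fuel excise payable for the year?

€62,705.36

1 Jan – 5 Apr 2027: 49,623 litres at €1.20/litre → €59,547.60
6 Apr – 31 Dec 2027: 19,736 litres at €0.16/litre → €3,157.76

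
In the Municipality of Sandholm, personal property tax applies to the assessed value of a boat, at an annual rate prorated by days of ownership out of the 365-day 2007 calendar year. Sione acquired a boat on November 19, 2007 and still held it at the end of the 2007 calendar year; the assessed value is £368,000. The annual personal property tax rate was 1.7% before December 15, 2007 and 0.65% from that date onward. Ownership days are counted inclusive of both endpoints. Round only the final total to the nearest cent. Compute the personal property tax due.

November 19 – December 14, 2007: 26 days at 1.7% → £368,000 × 1.7% × 26/365 = £445.6329
December 15 – December 31, 2007: 17 days at 0.65% → £368,000 × 0.65% × 17/365 = £111.4082
Total = £557.0411

£557.04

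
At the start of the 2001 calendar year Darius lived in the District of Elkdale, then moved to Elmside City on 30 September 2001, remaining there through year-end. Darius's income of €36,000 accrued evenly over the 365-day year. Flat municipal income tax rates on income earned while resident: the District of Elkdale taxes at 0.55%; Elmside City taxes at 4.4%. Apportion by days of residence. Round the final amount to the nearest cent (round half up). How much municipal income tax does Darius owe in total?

€551.15

The District of Elkdale, 1 January – 29 September 2001: 272 days → €36,000 × 0.55% × 272/365 = €147.5507
Elmside City, 30 September – 31 December 2001: 93 days → €36,000 × 4.4% × 93/365 = €403.5945
Total = €551.1452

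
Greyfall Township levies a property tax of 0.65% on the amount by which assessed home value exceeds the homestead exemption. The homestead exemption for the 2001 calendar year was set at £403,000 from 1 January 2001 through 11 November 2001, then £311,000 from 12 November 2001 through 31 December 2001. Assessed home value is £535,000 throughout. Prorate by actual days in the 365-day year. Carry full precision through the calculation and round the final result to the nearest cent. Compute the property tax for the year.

1 January – 11 November 2001: 315 days, exemption £403,000 → (£535,000 − £403,000) × 0.65% × 315/365 = £740.4658
12 November – 31 December 2001: 50 days, exemption £311,000 → (£535,000 − £311,000) × 0.65% × 50/365 = £199.4521
Total = £939.9178

£939.92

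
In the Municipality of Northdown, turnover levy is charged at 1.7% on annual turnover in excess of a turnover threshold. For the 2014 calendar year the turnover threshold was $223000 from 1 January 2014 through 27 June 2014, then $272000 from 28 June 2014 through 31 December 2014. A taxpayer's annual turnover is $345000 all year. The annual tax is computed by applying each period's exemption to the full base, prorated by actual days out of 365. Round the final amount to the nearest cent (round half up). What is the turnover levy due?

1 January – 27 June 2014: 178 days, exemption $223000 → ($345000 − $223000) × 1.7% × 178/365 = $1011.4301
28 June – 31 December 2014: 187 days, exemption $272000 → ($345000 − $272000) × 1.7% × 187/365 = $635.8000
Total = $1647.2301

$1647.23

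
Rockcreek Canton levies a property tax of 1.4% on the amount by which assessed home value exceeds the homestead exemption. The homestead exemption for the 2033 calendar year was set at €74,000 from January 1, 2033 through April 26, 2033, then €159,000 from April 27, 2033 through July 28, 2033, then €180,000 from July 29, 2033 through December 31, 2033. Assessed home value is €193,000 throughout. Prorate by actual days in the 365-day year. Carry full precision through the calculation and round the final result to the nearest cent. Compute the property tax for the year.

€728.54

January 1 – April 26, 2033: 116 days, exemption €74,000 → (€193,000 − €74,000) × 1.4% × 116/365 = €529.4685
April 27 – July 28, 2033: 93 days, exemption €159,000 → (€193,000 − €159,000) × 1.4% × 93/365 = €121.2822
July 29 – December 31, 2033: 156 days, exemption €180,000 → (€193,000 − €180,000) × 1.4% × 156/365 = €77.7863
Total = €728.5370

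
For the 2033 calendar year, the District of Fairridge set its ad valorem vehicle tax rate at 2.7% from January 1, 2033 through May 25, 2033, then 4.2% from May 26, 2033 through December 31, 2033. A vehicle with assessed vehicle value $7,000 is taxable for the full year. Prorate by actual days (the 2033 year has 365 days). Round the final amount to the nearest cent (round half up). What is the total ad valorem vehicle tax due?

$252.29

January 1 – May 25, 2033: 145 days at 2.7% → $7,000 × 2.7% × 145/365 = $75.0822
May 26 – December 31, 2033: 220 days at 4.2% → $7,000 × 4.2% × 220/365 = $177.2055
Total = $252.2877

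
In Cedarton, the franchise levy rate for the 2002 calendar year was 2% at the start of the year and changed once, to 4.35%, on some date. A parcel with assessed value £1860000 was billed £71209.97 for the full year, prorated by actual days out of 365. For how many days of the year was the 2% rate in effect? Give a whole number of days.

Let d = days at the first rate; then 365 − d days at the second rate.
£1860000 × [2%·d + 4.35%·(365−d)] / 365 = £71209.97
Solving gives d = 81, so the new rate took effect on 23 Mar 2002.

81 days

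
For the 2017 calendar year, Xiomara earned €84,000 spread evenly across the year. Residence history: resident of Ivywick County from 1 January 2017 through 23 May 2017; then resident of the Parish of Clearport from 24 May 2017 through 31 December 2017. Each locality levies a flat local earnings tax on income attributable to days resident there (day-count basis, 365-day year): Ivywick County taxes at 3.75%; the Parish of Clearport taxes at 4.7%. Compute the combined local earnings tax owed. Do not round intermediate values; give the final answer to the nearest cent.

Ivywick County, 1 January – 23 May 2017: 143 days → €84,000 × 3.75% × 143/365 = €1,234.1096
The Parish of Clearport, 24 May – 31 December 2017: 222 days → €84,000 × 4.7% × 222/365 = €2,401.2493
Total = €3,635.3589

€3,635.36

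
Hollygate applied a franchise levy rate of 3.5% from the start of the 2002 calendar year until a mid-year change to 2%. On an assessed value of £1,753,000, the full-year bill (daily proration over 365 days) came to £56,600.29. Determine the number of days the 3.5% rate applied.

299 days

Let d = days at the first rate; then 365 − d days at the second rate.
£1,753,000 × [3.5%·d + 2%·(365−d)] / 365 = £56,600.29
Solving gives d = 299, so the new rate took effect on October 27, 2002.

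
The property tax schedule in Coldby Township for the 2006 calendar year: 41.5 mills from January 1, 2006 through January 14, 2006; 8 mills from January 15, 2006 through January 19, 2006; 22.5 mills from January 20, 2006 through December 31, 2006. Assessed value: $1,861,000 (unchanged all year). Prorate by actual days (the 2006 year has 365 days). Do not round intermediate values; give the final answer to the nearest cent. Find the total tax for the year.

$42,859.08

January 1 – January 14, 2006: 14 days at 41.5 mills → $1,861,000 × 4.15% × 14/365 = $2,962.3041
January 15 – January 19, 2006: 5 days at 8 mills → $1,861,000 × 0.8% × 5/365 = $203.9452
January 20 – December 31, 2006: 346 days at 22.5 mills → $1,861,000 × 2.25% × 346/365 = $39,692.8356
Total = $42,859.0849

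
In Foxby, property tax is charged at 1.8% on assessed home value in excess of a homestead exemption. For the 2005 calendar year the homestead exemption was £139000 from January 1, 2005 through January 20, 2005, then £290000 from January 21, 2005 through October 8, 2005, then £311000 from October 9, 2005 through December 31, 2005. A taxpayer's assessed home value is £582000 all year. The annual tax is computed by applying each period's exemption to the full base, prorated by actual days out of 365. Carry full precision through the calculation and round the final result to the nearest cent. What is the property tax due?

January 1 – January 20, 2005: 20 days, exemption £139000 → (£582000 − £139000) × 1.8% × 20/365 = £436.9315
January 21 – October 8, 2005: 261 days, exemption £290000 → (£582000 − £290000) × 1.8% × 261/365 = £3758.4000
October 9 – December 31, 2005: 84 days, exemption £311000 → (£582000 − £311000) × 1.8% × 84/365 = £1122.6082
Total = £5317.9397

£5317.94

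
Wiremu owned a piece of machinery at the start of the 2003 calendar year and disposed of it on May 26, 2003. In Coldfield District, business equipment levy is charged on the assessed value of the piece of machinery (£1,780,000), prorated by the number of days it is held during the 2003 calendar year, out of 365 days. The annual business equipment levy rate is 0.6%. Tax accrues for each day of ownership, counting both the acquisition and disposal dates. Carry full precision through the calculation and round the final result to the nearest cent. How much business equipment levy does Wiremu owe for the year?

£4,272.00

Days held (January 1 – May 26, 2003): 146 out of 365
Tax = £1,780,000 × 0.6% × 146/365 = £4,272.0000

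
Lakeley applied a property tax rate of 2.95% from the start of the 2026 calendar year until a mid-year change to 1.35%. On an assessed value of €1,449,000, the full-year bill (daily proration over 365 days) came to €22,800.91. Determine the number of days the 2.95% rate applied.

Let d = days at the first rate; then 365 − d days at the second rate.
€1,449,000 × [2.95%·d + 1.35%·(365−d)] / 365 = €22,800.91
Solving gives d = 51, so the new rate took effect on 21 February 2026.

51 days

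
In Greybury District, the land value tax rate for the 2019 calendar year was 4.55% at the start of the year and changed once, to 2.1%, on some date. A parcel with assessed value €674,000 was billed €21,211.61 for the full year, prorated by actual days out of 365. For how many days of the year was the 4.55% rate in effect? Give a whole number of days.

156 days

Let d = days at the first rate; then 365 − d days at the second rate.
€674,000 × [4.55%·d + 2.1%·(365−d)] / 365 = €21,211.61
Solving gives d = 156, so the new rate took effect on June 6, 2019.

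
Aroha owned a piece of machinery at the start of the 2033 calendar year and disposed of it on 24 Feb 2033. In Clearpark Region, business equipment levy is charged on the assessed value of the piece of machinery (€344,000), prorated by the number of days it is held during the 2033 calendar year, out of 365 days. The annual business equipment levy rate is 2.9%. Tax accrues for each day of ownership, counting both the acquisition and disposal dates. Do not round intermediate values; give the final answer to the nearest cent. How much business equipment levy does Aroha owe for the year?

Days held (1 Jan – 24 Feb 2033): 55 out of 365
Tax = €344,000 × 2.9% × 55/365 = €1,503.2329

€1,503.23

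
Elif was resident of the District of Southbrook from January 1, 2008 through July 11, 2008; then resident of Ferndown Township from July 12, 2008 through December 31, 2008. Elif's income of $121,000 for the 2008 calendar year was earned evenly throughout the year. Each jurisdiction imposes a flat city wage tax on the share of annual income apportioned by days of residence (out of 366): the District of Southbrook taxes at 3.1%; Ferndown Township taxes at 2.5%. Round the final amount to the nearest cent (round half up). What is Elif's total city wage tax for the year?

$3,407.84

The District of Southbrook, January 1 – July 11, 2008: 193 days → $121,000 × 3.1% × 193/366 = $1,977.9863
Ferndown Township, July 12 – December 31, 2008: 173 days → $121,000 × 2.5% × 173/366 = $1,429.8497
Total = $3,407.8361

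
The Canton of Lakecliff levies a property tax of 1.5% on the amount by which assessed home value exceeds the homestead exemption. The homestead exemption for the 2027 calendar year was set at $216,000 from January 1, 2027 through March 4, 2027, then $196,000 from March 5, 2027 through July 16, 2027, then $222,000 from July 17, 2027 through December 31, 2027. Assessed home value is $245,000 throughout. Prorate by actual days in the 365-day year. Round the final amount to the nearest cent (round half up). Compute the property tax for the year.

January 1 – March 4, 2027: 63 days, exemption $216,000 → ($245,000 − $216,000) × 1.5% × 63/365 = $75.0822
March 5 – July 16, 2027: 134 days, exemption $196,000 → ($245,000 − $196,000) × 1.5% × 134/365 = $269.8356
July 17 – December 31, 2027: 168 days, exemption $222,000 → ($245,000 − $222,000) × 1.5% × 168/365 = $158.7945
Total = $503.7123

$503.71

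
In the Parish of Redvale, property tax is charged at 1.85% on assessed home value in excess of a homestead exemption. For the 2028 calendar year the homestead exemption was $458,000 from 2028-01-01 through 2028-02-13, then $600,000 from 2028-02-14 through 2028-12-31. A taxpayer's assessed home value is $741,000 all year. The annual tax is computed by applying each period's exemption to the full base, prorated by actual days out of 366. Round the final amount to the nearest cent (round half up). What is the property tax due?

2028-01-01 to 2028-02-13: 44 days, exemption $458,000 → ($741,000 − $458,000) × 1.85% × 44/366 = $629.4044
2028-02-14 to 2028-12-31: 322 days, exemption $600,000 → ($741,000 − $600,000) × 1.85% × 322/366 = $2,294.9098
Total = $2,924.3142

$2,924.31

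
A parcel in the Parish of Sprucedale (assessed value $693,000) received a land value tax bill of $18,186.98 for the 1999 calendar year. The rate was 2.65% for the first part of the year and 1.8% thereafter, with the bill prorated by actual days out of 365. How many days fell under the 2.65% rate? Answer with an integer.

Let d = days at the first rate; then 365 − d days at the second rate.
$693,000 × [2.65%·d + 1.8%·(365−d)] / 365 = $18,186.98
Solving gives d = 354, so the new rate took effect on 21 Dec 1999.

354 days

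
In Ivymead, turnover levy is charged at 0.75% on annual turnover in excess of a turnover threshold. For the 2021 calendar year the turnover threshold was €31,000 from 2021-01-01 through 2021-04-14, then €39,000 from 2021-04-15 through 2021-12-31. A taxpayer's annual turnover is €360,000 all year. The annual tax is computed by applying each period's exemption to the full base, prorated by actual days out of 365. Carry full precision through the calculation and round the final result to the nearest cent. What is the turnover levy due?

2021-01-01 to 2021-04-14: 104 days, exemption €31,000 → (€360,000 − €31,000) × 0.75% × 104/365 = €703.0685
2021-04-15 to 2021-12-31: 261 days, exemption €39,000 → (€360,000 − €39,000) × 0.75% × 261/365 = €1,721.5274
Total = €2,424.5959

€2,424.60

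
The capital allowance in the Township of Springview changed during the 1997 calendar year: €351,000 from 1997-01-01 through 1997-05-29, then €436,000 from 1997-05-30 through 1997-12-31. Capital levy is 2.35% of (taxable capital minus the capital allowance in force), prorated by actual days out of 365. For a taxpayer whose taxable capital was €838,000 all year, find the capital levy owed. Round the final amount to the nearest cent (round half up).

1997-01-01 to 1997-05-29: 149 days, exemption €351,000 → (€838,000 − €351,000) × 2.35% × 149/365 = €4,671.8644
1997-05-30 to 1997-12-31: 216 days, exemption €436,000 → (€838,000 − €436,000) × 2.35% × 216/365 = €5,590.5534
Total = €10,262.4178

€10,262.42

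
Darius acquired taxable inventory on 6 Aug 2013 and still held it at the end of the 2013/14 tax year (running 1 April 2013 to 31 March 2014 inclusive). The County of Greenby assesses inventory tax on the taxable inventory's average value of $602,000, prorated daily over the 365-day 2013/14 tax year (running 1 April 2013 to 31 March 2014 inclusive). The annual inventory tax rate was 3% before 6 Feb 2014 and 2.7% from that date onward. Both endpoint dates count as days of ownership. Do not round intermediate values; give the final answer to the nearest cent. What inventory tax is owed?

$11,508.92

6 Aug 2013 – 5 Feb 2014: 184 days at 3% → $602,000 × 3% × 184/365 = $9,104.2192
6 Feb – 31 Mar 2014: 54 days at 2.7% → $602,000 × 2.7% × 54/365 = $2,404.7014
Total = $11,508.9205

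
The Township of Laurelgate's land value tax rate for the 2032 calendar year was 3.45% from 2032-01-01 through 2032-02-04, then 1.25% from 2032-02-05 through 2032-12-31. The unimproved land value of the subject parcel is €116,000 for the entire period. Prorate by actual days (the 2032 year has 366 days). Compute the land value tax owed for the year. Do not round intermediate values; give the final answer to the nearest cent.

€1,694.04

2032-01-01 to 2032-02-04: 35 days at 3.45% → €116,000 × 3.45% × 35/366 = €382.7049
2032-02-05 to 2032-12-31: 331 days at 1.25% → €116,000 × 1.25% × 331/366 = €1,311.3388
Total = €1,694.0437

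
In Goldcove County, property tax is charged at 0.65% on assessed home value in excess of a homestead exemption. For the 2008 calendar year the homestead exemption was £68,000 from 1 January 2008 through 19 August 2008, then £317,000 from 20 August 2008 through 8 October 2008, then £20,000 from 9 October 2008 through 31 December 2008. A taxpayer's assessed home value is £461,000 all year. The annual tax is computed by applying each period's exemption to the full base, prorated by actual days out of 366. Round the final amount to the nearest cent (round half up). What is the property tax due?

£2,405.00

1 January – 19 August 2008: 232 days, exemption £68,000 → (£461,000 − £68,000) × 0.65% × 232/366 = £1,619.2459
20 August – 8 October 2008: 50 days, exemption £317,000 → (£461,000 − £317,000) × 0.65% × 50/366 = £127.8689
9 October – 31 December 2008: 84 days, exemption £20,000 → (£461,000 − £20,000) × 0.65% × 84/366 = £657.8852
Total = £2,405.0000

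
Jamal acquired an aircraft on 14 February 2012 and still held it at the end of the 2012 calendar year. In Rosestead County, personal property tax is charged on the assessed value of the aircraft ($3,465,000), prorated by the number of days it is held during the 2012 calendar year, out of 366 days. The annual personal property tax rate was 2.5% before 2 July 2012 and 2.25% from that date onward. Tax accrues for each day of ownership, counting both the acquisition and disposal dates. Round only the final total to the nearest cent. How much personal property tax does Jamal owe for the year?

$71,879.82

14 February – 1 July 2012: 139 days at 2.5% → $3,465,000 × 2.5% × 139/366 = $32,898.5656
2 July – 31 December 2012: 183 days at 2.25% → $3,465,000 × 2.25% × 183/366 = $38,981.2500
Total = $71,879.8156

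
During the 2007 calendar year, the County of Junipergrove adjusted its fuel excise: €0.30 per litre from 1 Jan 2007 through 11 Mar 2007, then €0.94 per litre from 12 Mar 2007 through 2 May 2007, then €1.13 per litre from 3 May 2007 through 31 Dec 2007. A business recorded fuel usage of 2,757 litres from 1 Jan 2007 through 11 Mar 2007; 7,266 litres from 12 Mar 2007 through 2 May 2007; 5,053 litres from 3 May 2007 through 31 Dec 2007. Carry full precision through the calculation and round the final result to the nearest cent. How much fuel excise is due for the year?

1 Jan – 11 Mar 2007: 2,757 litres at €0.30/litre → €827.10
12 Mar – 2 May 2007: 7,266 litres at €0.94/litre → €6,830.04
3 May – 31 Dec 2007: 5,053 litres at €1.13/litre → €5,709.89

€13,367.03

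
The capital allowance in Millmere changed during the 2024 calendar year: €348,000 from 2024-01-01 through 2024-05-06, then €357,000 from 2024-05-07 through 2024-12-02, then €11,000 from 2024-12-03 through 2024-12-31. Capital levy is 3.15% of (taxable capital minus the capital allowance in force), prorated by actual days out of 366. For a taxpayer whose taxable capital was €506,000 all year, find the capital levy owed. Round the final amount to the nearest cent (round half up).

€5,655.45

2024-01-01 to 2024-05-06: 127 days, exemption €348,000 → (€506,000 − €348,000) × 3.15% × 127/366 = €1,726.9918
2024-05-07 to 2024-12-02: 210 days, exemption €357,000 → (€506,000 − €357,000) × 3.15% × 210/366 = €2,692.9918
2024-12-03 to 2024-12-31: 29 days, exemption €11,000 → (€506,000 − €11,000) × 3.15% × 29/366 = €1,235.4713
Total = €5,655.4549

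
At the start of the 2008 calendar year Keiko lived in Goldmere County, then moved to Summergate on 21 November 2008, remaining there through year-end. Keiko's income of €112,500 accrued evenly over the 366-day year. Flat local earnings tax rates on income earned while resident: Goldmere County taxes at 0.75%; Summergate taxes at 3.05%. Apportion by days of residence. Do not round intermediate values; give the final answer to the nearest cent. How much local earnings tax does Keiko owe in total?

€1,133.61

Goldmere County, 1 January – 20 November 2008: 325 days → €112,500 × 0.75% × 325/366 = €749.2316
Summergate, 21 November – 31 December 2008: 41 days → €112,500 × 3.05% × 41/366 = €384.3750
Total = €1,133.6066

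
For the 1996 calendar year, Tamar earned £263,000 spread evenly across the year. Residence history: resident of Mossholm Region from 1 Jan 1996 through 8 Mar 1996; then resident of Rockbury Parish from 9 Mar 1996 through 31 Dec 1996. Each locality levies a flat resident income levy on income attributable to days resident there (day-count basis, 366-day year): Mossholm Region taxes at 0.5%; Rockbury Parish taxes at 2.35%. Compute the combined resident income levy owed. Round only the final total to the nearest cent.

Mossholm Region, 1 Jan – 8 Mar 1996: 68 days → £263,000 × 0.5% × 68/366 = £244.3169
Rockbury Parish, 9 Mar – 31 Dec 1996: 298 days → £263,000 × 2.35% × 298/366 = £5,032.2104
Total = £5,276.5273

£5,276.53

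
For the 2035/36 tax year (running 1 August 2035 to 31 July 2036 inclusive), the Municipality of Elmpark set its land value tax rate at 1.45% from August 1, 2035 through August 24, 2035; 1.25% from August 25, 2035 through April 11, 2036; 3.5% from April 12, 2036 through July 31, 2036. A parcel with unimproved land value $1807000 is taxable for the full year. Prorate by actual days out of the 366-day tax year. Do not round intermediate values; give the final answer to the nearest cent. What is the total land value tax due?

$35155.04

August 1 – August 24, 2035: 24 days at 1.45% → $1807000 × 1.45% × 24/366 = $1718.1311
August 25, 2035 – April 11, 2036: 231 days at 1.25% → $1807000 × 1.25% × 231/366 = $14256.0451
April 12 – July 31, 2036: 111 days at 3.5% → $1807000 × 3.5% × 111/366 = $19180.8607
Total = $35155.0369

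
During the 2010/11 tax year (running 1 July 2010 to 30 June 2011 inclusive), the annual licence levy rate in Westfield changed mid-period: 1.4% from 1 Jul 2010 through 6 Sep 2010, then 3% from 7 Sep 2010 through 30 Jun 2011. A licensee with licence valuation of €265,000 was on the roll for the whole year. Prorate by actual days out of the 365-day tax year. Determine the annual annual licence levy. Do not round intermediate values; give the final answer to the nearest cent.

1 Jul – 6 Sep 2010: 68 days at 1.4% → €265,000 × 1.4% × 68/365 = €691.1781
7 Sep 2010 – 30 Jun 2011: 297 days at 3% → €265,000 × 3% × 297/365 = €6,468.9041
Total = €7,160.0822

€7,160.08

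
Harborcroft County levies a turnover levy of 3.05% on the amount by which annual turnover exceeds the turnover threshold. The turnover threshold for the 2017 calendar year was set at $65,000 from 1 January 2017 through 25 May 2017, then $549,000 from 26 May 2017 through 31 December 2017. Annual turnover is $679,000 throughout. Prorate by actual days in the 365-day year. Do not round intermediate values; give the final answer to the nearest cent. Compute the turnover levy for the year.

$9,829.36

1 January – 25 May 2017: 145 days, exemption $65,000 → ($679,000 − $65,000) × 3.05% × 145/365 = $7,439.4932
26 May – 31 December 2017: 220 days, exemption $549,000 → ($679,000 − $549,000) × 3.05% × 220/365 = $2,389.8630
Total = $9,829.3562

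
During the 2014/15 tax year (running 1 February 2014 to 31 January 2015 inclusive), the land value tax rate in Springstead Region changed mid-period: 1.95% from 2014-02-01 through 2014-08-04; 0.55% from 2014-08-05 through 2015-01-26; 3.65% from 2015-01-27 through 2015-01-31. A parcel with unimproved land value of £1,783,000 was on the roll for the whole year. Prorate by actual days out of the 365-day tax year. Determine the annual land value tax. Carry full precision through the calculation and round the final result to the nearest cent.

2014-02-01 to 2014-08-04: 185 days at 1.95% → £1,783,000 × 1.95% × 185/365 = £17,622.3904
2014-08-05 to 2015-01-26: 175 days at 0.55% → £1,783,000 × 0.55% × 175/365 = £4,701.7466
2015-01-27 to 2015-01-31: 5 days at 3.65% → £1,783,000 × 3.65% × 5/365 = £891.5000
Total = £23,215.6370

£23,215.64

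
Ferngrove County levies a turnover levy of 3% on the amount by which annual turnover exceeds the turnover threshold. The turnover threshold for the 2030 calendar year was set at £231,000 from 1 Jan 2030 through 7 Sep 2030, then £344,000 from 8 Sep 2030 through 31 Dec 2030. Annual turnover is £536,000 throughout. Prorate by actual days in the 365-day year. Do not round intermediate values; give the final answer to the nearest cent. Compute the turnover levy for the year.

£8,081.92

1 Jan – 7 Sep 2030: 250 days, exemption £231,000 → (£536,000 − £231,000) × 3% × 250/365 = £6,267.1233
8 Sep – 31 Dec 2030: 115 days, exemption £344,000 → (£536,000 − £344,000) × 3% × 115/365 = £1,814.7945
Total = £8,081.9178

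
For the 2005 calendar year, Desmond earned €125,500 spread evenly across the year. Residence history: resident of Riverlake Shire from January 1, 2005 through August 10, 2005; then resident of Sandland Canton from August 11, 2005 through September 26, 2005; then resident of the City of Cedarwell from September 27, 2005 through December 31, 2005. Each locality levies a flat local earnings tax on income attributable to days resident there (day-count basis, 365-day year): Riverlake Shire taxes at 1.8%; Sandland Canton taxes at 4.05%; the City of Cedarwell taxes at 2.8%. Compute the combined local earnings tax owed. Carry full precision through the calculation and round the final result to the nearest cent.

Riverlake Shire, January 1 – August 10, 2005: 222 days → €125,500 × 1.8% × 222/365 = €1,373.9671
Sandland Canton, August 11 – September 26, 2005: 47 days → €125,500 × 4.05% × 47/365 = €654.4911
The City of Cedarwell, September 27 – December 31, 2005: 96 days → €125,500 × 2.8% × 96/365 = €924.2301
Total = €2,952.6884

€2,952.69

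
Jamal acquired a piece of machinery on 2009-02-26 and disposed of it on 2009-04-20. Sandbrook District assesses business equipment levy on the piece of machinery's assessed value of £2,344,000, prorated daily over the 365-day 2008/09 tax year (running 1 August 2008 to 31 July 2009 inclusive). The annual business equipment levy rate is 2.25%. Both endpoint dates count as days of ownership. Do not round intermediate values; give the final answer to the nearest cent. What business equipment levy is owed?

£7,802.63

Days held (2009-02-26 to 2009-04-20): 54 out of 365
Tax = £2,344,000 × 2.25% × 54/365 = £7,802.6301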